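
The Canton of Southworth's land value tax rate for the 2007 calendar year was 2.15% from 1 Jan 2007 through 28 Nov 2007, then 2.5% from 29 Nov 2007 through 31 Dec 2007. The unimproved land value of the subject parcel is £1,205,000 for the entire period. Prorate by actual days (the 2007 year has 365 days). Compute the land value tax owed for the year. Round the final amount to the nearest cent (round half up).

£26,288.81

1 Jan – 28 Nov 2007: 332 days at 2.15% → £1,205,000 × 2.15% × 332/365 = £23,565.1781
29 Nov – 31 Dec 2007: 33 days at 2.5% → £1,205,000 × 2.5% × 33/365 = £2,723.6301
Total = £26,288.8082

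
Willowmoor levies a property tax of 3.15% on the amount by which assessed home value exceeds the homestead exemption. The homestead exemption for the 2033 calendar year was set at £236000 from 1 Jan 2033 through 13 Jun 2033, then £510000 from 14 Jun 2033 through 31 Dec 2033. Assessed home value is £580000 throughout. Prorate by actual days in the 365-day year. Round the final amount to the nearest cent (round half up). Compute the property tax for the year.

£6083.04

1 Jan – 13 Jun 2033: 164 days, exemption £236000 → (£580000 − £236000) × 3.15% × 164/365 = £4868.7781
14 Jun – 31 Dec 2033: 201 days, exemption £510000 → (£580000 − £510000) × 3.15% × 201/365 = £1214.2603
Total = £6083.0384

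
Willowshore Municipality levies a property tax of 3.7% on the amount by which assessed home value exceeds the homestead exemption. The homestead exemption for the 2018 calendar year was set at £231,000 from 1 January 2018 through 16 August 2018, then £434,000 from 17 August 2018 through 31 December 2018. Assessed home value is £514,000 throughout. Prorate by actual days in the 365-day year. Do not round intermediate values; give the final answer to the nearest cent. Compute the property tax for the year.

£7,651.80

1 January – 16 August 2018: 228 days, exemption £231,000 → (£514,000 − £231,000) × 3.7% × 228/365 = £6,540.7890
17 August – 31 December 2018: 137 days, exemption £434,000 → (£514,000 − £434,000) × 3.7% × 137/365 = £1,111.0137
Total = £7,651.8027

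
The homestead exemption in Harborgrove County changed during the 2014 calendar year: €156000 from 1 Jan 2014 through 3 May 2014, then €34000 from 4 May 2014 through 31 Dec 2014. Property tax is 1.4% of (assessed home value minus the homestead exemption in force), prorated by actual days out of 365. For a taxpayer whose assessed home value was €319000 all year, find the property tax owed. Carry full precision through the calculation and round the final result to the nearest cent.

1 Jan – 3 May 2014: 123 days, exemption €156000 → (€319000 − €156000) × 1.4% × 123/365 = €769.0027
4 May – 31 Dec 2014: 242 days, exemption €34000 → (€319000 − €34000) × 1.4% × 242/365 = €2645.4247
Total = €3414.4274

€3414.43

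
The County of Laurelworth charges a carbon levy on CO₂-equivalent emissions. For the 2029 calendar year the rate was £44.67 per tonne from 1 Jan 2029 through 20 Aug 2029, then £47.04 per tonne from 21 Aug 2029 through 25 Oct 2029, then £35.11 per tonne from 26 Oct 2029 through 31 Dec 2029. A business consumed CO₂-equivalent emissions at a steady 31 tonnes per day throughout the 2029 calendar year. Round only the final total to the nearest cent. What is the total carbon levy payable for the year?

£490,433.95

1 Jan – 20 Aug 2029: 232 days × 31 tonnes/day = 7,192 tonnes at £44.67/tonne → £321,266.64
21 Aug – 25 Oct 2029: 66 days × 31 tonnes/day = 2,046 tonnes at £47.04/tonne → £96,243.84
26 Oct – 31 Dec 2029: 67 days × 31 tonnes/day = 2,077 tonnes at £35.11/tonne → £72,923.47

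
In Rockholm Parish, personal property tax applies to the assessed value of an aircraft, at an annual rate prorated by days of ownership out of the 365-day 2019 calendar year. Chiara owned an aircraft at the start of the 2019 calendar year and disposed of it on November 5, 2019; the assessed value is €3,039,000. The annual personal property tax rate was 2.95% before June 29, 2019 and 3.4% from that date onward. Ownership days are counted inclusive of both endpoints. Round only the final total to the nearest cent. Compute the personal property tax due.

€80,766.63

January 1 – June 28, 2019: 179 days at 2.95% → €3,039,000 × 2.95% × 179/365 = €43,965.5877
June 29 – November 5, 2019: 130 days at 3.4% → €3,039,000 × 3.4% × 130/365 = €36,801.0411
Total = €80,766.6288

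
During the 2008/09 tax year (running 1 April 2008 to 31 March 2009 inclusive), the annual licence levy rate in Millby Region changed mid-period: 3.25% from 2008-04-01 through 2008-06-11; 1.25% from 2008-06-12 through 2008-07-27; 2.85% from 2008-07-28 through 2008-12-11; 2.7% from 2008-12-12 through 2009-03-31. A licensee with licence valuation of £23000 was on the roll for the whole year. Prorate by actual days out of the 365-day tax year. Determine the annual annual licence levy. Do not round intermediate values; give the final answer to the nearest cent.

2008-04-01 to 2008-06-11: 72 days at 3.25% → £23000 × 3.25% × 72/365 = £147.4521
2008-06-12 to 2008-07-27: 46 days at 1.25% → £23000 × 1.25% × 46/365 = £36.2329
2008-07-28 to 2008-12-11: 137 days at 2.85% → £23000 × 2.85% × 137/365 = £246.0370
2008-12-12 to 2009-03-31: 110 days at 2.7% → £23000 × 2.7% × 110/365 = £187.1507
Total = £616.8726

£616.87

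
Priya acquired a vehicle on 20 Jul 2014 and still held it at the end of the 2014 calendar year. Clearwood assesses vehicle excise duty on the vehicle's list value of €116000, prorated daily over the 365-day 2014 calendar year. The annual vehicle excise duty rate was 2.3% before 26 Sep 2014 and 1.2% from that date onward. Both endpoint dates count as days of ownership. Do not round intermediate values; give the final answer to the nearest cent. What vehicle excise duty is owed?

€866.98

20 Jul – 25 Sep 2014: 68 days at 2.3% → €116000 × 2.3% × 68/365 = €497.0521
26 Sep – 31 Dec 2014: 97 days at 1.2% → €116000 × 1.2% × 97/365 = €369.9288
Total = €866.9808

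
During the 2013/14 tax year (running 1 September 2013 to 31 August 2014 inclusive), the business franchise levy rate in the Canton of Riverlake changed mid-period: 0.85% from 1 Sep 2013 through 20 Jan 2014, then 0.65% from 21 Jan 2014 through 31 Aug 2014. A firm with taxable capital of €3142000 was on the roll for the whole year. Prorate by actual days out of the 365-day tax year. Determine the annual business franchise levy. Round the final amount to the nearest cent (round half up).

€22867.73

1 Sep 2013 – 20 Jan 2014: 142 days at 0.85% → €3142000 × 0.85% × 142/365 = €10390.1205
21 Jan – 31 Aug 2014: 223 days at 0.65% → €3142000 × 0.65% × 223/365 = €12477.6137
Total = €22867.7342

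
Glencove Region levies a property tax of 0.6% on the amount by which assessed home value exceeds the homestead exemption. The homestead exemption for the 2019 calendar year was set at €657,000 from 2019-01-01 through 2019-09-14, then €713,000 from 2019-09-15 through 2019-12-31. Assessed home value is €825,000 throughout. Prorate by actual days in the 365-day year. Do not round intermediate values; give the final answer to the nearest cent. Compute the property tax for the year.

€908.58

2019-01-01 to 2019-09-14: 257 days, exemption €657,000 → (€825,000 − €657,000) × 0.6% × 257/365 = €709.7425
2019-09-15 to 2019-12-31: 108 days, exemption €713,000 → (€825,000 − €713,000) × 0.6% × 108/365 = €198.8384
Total = €908.5808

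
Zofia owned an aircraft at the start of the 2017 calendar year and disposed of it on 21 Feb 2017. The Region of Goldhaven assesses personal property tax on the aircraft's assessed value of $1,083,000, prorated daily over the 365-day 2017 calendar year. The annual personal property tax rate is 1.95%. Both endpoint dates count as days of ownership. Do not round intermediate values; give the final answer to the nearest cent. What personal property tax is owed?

Days held (1 Jan – 21 Feb 2017): 52 out of 365
Tax = $1,083,000 × 1.95% × 52/365 = $3,008.6630

$3,008.66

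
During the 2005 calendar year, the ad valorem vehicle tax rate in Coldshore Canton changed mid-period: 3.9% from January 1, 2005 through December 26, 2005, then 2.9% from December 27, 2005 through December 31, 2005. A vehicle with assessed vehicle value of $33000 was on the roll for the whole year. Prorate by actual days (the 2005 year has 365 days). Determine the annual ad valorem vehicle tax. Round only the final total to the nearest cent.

January 1 – December 26, 2005: 360 days at 3.9% → $33000 × 3.9% × 360/365 = $1269.3699
December 27 – December 31, 2005: 5 days at 2.9% → $33000 × 2.9% × 5/365 = $13.1096
Total = $1282.4795

$1282.48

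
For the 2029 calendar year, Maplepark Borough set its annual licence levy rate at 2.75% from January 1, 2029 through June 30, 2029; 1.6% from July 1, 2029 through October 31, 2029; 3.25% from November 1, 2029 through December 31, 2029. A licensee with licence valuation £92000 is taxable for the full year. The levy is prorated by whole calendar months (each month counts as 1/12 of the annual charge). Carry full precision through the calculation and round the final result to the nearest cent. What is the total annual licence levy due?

£2254.00

January 1 – June 30, 2029: 6 months at 2.75% → £92000 × 2.75% × 6/12 = £1265.0000
July 1 – October 31, 2029: 4 months at 1.6% → £92000 × 1.6% × 4/12 = £490.6667
November 1 – December 31, 2029: 2 months at 3.25% → £92000 × 3.25% × 2/12 = £498.3333
Total = £2254.0000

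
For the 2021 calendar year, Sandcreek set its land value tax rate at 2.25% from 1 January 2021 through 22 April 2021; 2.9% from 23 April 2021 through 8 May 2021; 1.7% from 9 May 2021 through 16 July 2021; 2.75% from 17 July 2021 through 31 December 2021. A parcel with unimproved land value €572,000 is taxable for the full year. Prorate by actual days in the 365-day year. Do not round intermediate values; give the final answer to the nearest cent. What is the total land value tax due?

€13,754.64

1 January – 22 April 2021: 112 days at 2.25% → €572,000 × 2.25% × 112/365 = €3,949.1507
23 April – 8 May 2021: 16 days at 2.9% → €572,000 × 2.9% × 16/365 = €727.1452
9 May – 16 July 2021: 69 days at 1.7% → €572,000 × 1.7% × 69/365 = €1,838.2356
17 July – 31 December 2021: 168 days at 2.75% → €572,000 × 2.75% × 168/365 = €7,240.1096
Total = €13,754.6411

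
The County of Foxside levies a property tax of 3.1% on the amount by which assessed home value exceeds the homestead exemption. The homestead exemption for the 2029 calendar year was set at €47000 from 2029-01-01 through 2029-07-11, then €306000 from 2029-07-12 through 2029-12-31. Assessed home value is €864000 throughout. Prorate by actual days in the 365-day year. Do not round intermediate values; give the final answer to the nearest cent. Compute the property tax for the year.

2029-01-01 to 2029-07-11: 192 days, exemption €47000 → (€864000 − €47000) × 3.1% × 192/365 = €13322.6959
2029-07-12 to 2029-12-31: 173 days, exemption €306000 → (€864000 − €306000) × 3.1% × 173/365 = €8198.7781
Total = €21521.4740

€21521.47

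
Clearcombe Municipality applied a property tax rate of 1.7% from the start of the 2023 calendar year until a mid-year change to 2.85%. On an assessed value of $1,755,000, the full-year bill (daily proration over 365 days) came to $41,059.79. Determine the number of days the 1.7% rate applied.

Let d = days at the first rate; then 365 − d days at the second rate.
$1,755,000 × [1.7%·d + 2.85%·(365−d)] / 365 = $41,059.79
Solving gives d = 162, so the new rate took effect on June 12, 2023.

162 days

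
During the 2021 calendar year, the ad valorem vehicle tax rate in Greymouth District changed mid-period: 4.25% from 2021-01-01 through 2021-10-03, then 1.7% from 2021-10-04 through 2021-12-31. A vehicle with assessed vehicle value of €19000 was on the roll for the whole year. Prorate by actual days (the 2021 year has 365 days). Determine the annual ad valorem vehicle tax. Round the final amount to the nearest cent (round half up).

€689.36

2021-01-01 to 2021-10-03: 276 days at 4.25% → €19000 × 4.25% × 276/365 = €610.6027
2021-10-04 to 2021-12-31: 89 days at 1.7% → €19000 × 1.7% × 89/365 = €78.7589
Total = €689.3616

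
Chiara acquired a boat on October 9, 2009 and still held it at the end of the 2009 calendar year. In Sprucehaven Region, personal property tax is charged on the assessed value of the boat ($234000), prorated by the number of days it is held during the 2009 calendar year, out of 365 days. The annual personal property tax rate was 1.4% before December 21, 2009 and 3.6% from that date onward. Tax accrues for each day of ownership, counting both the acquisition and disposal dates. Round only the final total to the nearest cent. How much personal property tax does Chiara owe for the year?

October 9 – December 20, 2009: 73 days at 1.4% → $234000 × 1.4% × 73/365 = $655.2000
December 21 – December 31, 2009: 11 days at 3.6% → $234000 × 3.6% × 11/365 = $253.8740
Total = $909.0740

$909.07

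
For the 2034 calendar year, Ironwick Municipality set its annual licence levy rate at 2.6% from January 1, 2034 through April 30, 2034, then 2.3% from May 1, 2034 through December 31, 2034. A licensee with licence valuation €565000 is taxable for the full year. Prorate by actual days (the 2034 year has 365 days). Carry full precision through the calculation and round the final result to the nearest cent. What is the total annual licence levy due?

€13552.26

January 1 – April 30, 2034: 120 days at 2.6% → €565000 × 2.6% × 120/365 = €4829.5890
May 1 – December 31, 2034: 245 days at 2.3% → €565000 × 2.3% × 245/365 = €8722.6712
Total = €13552.2603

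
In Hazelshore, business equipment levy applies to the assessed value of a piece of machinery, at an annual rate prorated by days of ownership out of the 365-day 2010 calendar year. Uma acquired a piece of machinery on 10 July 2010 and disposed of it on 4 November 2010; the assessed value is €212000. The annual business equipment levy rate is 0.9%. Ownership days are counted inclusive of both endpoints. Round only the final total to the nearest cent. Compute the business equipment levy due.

Days held (10 July – 4 November 2010): 118 out of 365
Tax = €212000 × 0.9% × 118/365 = €616.8329

€616.83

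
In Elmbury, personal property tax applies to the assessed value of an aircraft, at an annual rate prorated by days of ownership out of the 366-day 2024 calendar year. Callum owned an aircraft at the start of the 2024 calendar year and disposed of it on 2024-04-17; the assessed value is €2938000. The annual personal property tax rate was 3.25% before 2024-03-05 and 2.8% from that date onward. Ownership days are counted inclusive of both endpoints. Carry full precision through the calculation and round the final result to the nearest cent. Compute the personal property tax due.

€26586.49

2024-01-01 to 2024-03-04: 64 days at 3.25% → €2938000 × 3.25% × 64/366 = €16696.8306
2024-03-05 to 2024-04-17: 44 days at 2.8% → €2938000 × 2.8% × 44/366 = €9889.6612
Total = €26586.4918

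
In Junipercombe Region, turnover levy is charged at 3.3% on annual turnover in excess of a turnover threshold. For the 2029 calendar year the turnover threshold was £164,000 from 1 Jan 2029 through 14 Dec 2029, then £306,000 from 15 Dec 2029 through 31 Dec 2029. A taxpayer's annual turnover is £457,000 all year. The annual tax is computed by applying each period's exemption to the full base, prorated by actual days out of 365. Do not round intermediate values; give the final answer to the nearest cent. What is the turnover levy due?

£9,450.75

1 Jan – 14 Dec 2029: 348 days, exemption £164,000 → (£457,000 − £164,000) × 3.3% × 348/365 = £9,218.6630
15 Dec – 31 Dec 2029: 17 days, exemption £306,000 → (£457,000 − £306,000) × 3.3% × 17/365 = £232.0849
Total = £9,450.7479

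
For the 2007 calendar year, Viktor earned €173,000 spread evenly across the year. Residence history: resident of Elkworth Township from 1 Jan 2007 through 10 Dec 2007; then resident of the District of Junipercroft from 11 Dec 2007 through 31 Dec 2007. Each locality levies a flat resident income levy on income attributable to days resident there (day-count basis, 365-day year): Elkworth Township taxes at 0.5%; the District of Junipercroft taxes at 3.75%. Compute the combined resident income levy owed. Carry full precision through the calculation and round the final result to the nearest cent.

€1,188.49

Elkworth Township, 1 Jan – 10 Dec 2007: 344 days → €173,000 × 0.5% × 344/365 = €815.2329
The District of Junipercroft, 11 Dec – 31 Dec 2007: 21 days → €173,000 × 3.75% × 21/365 = €373.2534
Total = €1,188.4863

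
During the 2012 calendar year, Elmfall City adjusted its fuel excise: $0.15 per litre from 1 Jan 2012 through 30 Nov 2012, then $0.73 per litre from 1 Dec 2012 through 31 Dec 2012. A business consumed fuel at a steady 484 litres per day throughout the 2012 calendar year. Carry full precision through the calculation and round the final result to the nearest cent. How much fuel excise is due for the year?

1 Jan – 30 Nov 2012: 335 days × 484 litres/day = 162,140 litres at $0.15/litre → $24,321.00
1 Dec – 31 Dec 2012: 31 days × 484 litres/day = 15,004 litres at $0.73/litre → $10,952.92

$35,273.92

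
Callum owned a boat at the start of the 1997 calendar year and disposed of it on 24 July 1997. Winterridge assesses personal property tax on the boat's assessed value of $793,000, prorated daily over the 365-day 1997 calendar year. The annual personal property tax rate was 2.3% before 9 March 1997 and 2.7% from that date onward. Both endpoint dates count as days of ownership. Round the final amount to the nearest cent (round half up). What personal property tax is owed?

$11,443.10

1 January – 8 March 1997: 67 days at 2.3% → $793,000 × 2.3% × 67/365 = $3,347.9808
9 March – 24 July 1997: 138 days at 2.7% → $793,000 × 2.7% × 138/365 = $8,095.1178
Total = $11,443.0986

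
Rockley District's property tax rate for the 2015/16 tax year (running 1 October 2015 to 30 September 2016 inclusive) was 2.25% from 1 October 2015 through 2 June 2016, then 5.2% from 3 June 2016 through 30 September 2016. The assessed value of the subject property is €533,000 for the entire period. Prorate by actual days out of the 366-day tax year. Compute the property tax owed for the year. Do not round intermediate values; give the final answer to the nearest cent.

1 October 2015 – 2 June 2016: 246 days at 2.25% → €533,000 × 2.25% × 246/366 = €8,060.5328
3 June – 30 September 2016: 120 days at 5.2% → €533,000 × 5.2% × 120/366 = €9,087.2131
Total = €17,147.7459

€17,147.75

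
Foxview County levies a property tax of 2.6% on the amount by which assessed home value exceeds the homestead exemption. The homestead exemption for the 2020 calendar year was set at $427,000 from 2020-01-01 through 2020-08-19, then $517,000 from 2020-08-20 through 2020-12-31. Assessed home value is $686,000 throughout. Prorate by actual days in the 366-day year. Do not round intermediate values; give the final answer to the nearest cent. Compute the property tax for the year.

2020-01-01 to 2020-08-19: 232 days, exemption $427,000 → ($686,000 − $427,000) × 2.6% × 232/366 = $4,268.5464
2020-08-20 to 2020-12-31: 134 days, exemption $517,000 → ($686,000 − $517,000) × 2.6% × 134/366 = $1,608.7322
Total = $5,877.2787

$5,877.28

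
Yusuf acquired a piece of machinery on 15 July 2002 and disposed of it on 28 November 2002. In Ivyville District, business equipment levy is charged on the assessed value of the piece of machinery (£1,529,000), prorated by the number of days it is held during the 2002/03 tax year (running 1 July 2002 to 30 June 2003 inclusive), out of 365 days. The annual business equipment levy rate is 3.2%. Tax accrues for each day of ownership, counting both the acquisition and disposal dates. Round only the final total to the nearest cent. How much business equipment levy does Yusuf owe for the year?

Days held (15 July – 28 November 2002): 137 out of 365
Tax = £1,529,000 × 3.2% × 137/365 = £18,364.7562

£18,364.76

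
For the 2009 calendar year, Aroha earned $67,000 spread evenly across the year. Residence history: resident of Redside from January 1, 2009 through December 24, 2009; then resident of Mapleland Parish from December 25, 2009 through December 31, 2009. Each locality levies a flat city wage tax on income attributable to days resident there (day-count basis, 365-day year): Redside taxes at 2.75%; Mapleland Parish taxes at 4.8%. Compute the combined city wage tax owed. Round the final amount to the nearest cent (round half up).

$1,868.84

Redside, January 1 – December 24, 2009: 358 days → $67,000 × 2.75% × 358/365 = $1,807.1644
Mapleland Parish, December 25 – December 31, 2009: 7 days → $67,000 × 4.8% × 7/365 = $61.6767
Total = $1,868.8411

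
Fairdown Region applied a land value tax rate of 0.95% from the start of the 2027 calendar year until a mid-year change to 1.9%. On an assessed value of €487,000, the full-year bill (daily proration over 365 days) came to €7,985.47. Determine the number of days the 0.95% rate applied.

100 days

Let d = days at the first rate; then 365 − d days at the second rate.
€487,000 × [0.95%·d + 1.9%·(365−d)] / 365 = €7,985.47
Solving gives d = 100, so the new rate took effect on 11 April 2027.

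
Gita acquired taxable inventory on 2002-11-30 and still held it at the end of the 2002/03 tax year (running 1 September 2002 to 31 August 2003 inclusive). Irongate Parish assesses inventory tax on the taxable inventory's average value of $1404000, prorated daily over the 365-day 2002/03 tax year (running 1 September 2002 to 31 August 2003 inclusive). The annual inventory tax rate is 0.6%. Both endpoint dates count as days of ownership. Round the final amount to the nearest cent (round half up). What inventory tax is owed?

$6346.85

Days held (2002-11-30 to 2003-08-31): 275 out of 365
Tax = $1404000 × 0.6% × 275/365 = $6346.8493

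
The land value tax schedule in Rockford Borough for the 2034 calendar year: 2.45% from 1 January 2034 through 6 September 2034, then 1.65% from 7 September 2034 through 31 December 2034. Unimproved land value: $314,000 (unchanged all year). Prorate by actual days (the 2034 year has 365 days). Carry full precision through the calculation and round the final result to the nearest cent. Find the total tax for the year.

$6,894.67

1 January – 6 September 2034: 249 days at 2.45% → $314,000 × 2.45% × 249/365 = $5,248.1014
7 September – 31 December 2034: 116 days at 1.65% → $314,000 × 1.65% × 116/365 = $1,646.5644
Total = $6,894.6658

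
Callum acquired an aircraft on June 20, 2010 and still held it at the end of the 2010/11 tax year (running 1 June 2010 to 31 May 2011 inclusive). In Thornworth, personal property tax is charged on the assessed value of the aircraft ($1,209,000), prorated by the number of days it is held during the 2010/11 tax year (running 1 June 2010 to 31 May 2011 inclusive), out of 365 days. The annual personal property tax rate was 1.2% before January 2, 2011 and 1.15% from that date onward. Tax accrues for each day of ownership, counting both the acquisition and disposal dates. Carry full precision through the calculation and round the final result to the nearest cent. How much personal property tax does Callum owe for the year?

June 20, 2010 – January 1, 2011: 196 days at 1.2% → $1,209,000 × 1.2% × 196/365 = $7,790.5973
January 2 – May 31, 2011: 150 days at 1.15% → $1,209,000 × 1.15% × 150/365 = $5,713.7671
Total = $13,504.3644

$13,504.36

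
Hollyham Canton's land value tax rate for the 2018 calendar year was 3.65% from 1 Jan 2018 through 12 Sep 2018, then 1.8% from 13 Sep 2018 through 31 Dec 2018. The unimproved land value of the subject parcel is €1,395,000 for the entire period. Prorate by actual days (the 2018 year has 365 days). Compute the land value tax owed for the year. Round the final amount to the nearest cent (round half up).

1 Jan – 12 Sep 2018: 255 days at 3.65% → €1,395,000 × 3.65% × 255/365 = €35,572.5000
13 Sep – 31 Dec 2018: 110 days at 1.8% → €1,395,000 × 1.8% × 110/365 = €7,567.3973
Total = €43,139.8973

€43,139.90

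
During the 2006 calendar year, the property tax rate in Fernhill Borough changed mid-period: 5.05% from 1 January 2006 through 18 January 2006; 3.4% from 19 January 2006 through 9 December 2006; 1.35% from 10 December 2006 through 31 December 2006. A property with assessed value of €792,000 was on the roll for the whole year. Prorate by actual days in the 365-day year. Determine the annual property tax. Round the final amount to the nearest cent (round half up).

€26,593.84

1 January – 18 January 2006: 18 days at 5.05% → €792,000 × 5.05% × 18/365 = €1,972.4055
19 January – 9 December 2006: 325 days at 3.4% → €792,000 × 3.4% × 325/365 = €23,976.9863
10 December – 31 December 2006: 22 days at 1.35% → €792,000 × 1.35% × 22/365 = €644.4493
Total = €26,593.8411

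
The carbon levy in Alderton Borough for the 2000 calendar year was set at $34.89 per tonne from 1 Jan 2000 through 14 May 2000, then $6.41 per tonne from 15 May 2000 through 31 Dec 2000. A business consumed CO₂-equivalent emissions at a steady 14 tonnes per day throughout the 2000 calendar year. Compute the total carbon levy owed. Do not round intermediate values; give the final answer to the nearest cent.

$86672.04

1 Jan – 14 May 2000: 135 days × 14 tonnes/day = 1,890 tonnes at $34.89/tonne → $65942.10
15 May – 31 Dec 2000: 231 days × 14 tonnes/day = 3,234 tonnes at $6.41/tonne → $20729.94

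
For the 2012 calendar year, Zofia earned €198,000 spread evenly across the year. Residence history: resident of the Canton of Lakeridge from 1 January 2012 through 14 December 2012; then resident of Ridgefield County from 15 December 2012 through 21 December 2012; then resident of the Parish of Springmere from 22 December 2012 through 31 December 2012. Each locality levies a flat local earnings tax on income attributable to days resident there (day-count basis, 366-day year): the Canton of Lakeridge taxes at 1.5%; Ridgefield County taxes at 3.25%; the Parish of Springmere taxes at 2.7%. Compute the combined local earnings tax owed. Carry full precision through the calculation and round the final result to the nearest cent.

The Canton of Lakeridge, 1 January – 14 December 2012: 349 days → €198,000 × 1.5% × 349/366 = €2,832.0492
Ridgefield County, 15 December – 21 December 2012: 7 days → €198,000 × 3.25% × 7/366 = €123.0738
The Parish of Springmere, 22 December – 31 December 2012: 10 days → €198,000 × 2.7% × 10/366 = €146.0656
Total = €3,101.1885

€3,101.19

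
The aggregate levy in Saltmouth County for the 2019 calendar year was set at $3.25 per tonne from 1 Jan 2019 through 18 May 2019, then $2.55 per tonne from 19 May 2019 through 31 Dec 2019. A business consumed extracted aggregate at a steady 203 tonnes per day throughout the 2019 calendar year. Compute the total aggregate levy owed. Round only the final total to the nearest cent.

1 Jan – 18 May 2019: 138 days × 203 tonnes/day = 28,014 tonnes at $3.25/tonne → $91,045.50
19 May – 31 Dec 2019: 227 days × 203 tonnes/day = 46,081 tonnes at $2.55/tonne → $117,506.55

$208,552.05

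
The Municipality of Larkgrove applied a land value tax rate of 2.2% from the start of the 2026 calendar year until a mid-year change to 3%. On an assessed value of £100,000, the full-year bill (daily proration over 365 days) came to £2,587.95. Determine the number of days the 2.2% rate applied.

Let d = days at the first rate; then 365 − d days at the second rate.
£100,000 × [2.2%·d + 3%·(365−d)] / 365 = £2,587.95
Solving gives d = 188, so the new rate took effect on 8 July 2026.

188 days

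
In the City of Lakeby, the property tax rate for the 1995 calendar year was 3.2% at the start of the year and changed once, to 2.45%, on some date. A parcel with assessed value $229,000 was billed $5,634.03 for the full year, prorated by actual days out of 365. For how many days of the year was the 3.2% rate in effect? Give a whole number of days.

5 days

Let d = days at the first rate; then 365 − d days at the second rate.
$229,000 × [3.2%·d + 2.45%·(365−d)] / 365 = $5,634.03
Solving gives d = 5, so the new rate took effect on January 6, 1995.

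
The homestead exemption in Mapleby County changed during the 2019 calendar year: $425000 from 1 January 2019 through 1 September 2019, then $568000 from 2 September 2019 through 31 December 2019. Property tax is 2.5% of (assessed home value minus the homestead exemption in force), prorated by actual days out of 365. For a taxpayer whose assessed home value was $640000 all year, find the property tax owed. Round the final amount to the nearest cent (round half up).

1 January – 1 September 2019: 244 days, exemption $425000 → ($640000 − $425000) × 2.5% × 244/365 = $3593.1507
2 September – 31 December 2019: 121 days, exemption $568000 → ($640000 − $568000) × 2.5% × 121/365 = $596.7123
Total = $4189.8630

$4189.86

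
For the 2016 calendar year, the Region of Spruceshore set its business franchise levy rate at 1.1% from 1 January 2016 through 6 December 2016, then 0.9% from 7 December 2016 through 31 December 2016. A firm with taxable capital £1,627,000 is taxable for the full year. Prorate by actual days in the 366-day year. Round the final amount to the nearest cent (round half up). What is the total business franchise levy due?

£17,674.73

1 January – 6 December 2016: 341 days at 1.1% → £1,627,000 × 1.1% × 341/366 = £16,674.5273
7 December – 31 December 2016: 25 days at 0.9% → £1,627,000 × 0.9% × 25/366 = £1,000.2049
Total = £17,674.7322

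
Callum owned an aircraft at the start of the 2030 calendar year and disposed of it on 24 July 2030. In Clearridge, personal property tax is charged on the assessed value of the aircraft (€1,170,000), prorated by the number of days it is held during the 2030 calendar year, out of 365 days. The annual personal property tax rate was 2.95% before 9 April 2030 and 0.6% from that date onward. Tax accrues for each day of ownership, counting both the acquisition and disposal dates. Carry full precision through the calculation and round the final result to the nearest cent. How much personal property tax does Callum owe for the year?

€11,324.96

1 January – 8 April 2030: 98 days at 2.95% → €1,170,000 × 2.95% × 98/365 = €9,267.0411
9 April – 24 July 2030: 107 days at 0.6% → €1,170,000 × 0.6% × 107/365 = €2,057.9178
Total = €11,324.9589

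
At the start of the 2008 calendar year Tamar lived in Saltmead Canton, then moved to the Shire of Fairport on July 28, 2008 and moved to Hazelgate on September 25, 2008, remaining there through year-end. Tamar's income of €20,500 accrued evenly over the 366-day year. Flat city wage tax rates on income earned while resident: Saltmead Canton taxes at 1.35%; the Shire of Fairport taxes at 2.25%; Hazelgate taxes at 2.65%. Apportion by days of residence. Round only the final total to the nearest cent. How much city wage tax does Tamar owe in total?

Saltmead Canton, January 1 – July 27, 2008: 209 days → €20,500 × 1.35% × 209/366 = €158.0348
The Shire of Fairport, July 28 – September 24, 2008: 59 days → €20,500 × 2.25% × 59/366 = €74.3545
Hazelgate, September 25 – December 31, 2008: 98 days → €20,500 × 2.65% × 98/366 = €145.4604
Total = €377.8497

€377.85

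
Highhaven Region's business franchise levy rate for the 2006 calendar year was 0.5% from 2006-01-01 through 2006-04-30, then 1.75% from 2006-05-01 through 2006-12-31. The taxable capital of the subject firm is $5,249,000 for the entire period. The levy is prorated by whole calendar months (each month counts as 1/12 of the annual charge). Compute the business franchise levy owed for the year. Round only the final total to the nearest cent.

$69,986.67

2006-01-01 to 2006-04-30: 4 months at 0.5% → $5,249,000 × 0.5% × 4/12 = $8,748.3333
2006-05-01 to 2006-12-31: 8 months at 1.75% → $5,249,000 × 1.75% × 8/12 = $61,238.3333
Total = $69,986.6667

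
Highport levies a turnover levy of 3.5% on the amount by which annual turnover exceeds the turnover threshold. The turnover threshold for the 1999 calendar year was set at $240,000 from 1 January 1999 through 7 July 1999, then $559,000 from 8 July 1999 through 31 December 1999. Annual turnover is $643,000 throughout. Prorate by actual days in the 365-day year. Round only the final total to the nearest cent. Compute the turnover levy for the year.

1 January – 7 July 1999: 188 days, exemption $240,000 → ($643,000 − $240,000) × 3.5% × 188/365 = $7,265.0411
8 July – 31 December 1999: 177 days, exemption $559,000 → ($643,000 − $559,000) × 3.5% × 177/365 = $1,425.6986
Total = $8,690.7397

$8,690.74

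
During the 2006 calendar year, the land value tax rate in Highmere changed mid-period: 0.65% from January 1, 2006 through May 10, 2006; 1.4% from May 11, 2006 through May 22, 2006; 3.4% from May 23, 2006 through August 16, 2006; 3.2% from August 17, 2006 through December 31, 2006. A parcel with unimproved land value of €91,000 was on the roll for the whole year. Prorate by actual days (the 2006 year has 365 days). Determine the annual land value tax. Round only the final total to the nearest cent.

January 1 – May 10, 2006: 130 days at 0.65% → €91,000 × 0.65% × 130/365 = €210.6712
May 11 – May 22, 2006: 12 days at 1.4% → €91,000 × 1.4% × 12/365 = €41.8849
May 23 – August 16, 2006: 86 days at 3.4% → €91,000 × 3.4% × 86/365 = €728.9973
August 17 – December 31, 2006: 137 days at 3.2% → €91,000 × 3.2% × 137/365 = €1,092.9973
Total = €2,074.5507

€2,074.55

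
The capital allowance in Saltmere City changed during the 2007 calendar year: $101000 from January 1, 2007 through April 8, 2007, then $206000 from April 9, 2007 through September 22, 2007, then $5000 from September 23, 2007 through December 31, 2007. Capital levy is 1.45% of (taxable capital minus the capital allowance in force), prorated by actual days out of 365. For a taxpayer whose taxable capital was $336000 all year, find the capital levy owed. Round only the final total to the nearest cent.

$3092.27

January 1 – April 8, 2007: 98 days, exemption $101000 → ($336000 − $101000) × 1.45% × 98/365 = $914.8904
April 9 – September 22, 2007: 167 days, exemption $206000 → ($336000 − $206000) × 1.45% × 167/365 = $862.4521
September 23 – December 31, 2007: 100 days, exemption $5000 → ($336000 − $5000) × 1.45% × 100/365 = $1314.9315
Total = $3092.2740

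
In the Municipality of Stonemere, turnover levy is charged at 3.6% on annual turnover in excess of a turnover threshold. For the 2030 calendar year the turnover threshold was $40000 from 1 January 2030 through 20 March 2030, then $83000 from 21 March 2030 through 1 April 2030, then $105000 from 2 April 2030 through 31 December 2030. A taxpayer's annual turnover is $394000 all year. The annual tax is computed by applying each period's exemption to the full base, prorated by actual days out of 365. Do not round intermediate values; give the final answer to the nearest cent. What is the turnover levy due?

$10936.50

1 January – 20 March 2030: 79 days, exemption $40000 → ($394000 − $40000) × 3.6% × 79/365 = $2758.2904
21 March – 1 April 2030: 12 days, exemption $83000 → ($394000 − $83000) × 3.6% × 12/365 = $368.0877
2 April – 31 December 2030: 274 days, exemption $105000 → ($394000 − $105000) × 3.6% × 274/365 = $7810.1260
Total = $10936.5041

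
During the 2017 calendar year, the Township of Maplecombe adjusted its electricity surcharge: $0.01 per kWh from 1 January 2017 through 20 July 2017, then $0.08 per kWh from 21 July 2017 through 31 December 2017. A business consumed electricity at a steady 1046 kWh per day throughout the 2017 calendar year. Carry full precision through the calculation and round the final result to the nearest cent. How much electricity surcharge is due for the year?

$15,825.98

1 January – 20 July 2017: 201 days × 1046 kWh/day = 210,246 kWh at $0.01/kWh → $2,102.46
21 July – 31 December 2017: 164 days × 1046 kWh/day = 171,544 kWh at $0.08/kWh → $13,723.52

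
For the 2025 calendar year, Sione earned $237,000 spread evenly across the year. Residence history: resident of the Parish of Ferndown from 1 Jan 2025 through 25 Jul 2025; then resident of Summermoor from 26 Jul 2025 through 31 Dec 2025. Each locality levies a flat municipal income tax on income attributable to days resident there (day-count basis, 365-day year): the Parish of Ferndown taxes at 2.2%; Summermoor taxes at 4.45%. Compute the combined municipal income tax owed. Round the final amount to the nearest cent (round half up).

$7,536.92

The Parish of Ferndown, 1 Jan – 25 Jul 2025: 206 days → $237,000 × 2.2% × 206/365 = $2,942.6959
Summermoor, 26 Jul – 31 Dec 2025: 159 days → $237,000 × 4.45% × 159/365 = $4,594.2288
Total = $7,536.9247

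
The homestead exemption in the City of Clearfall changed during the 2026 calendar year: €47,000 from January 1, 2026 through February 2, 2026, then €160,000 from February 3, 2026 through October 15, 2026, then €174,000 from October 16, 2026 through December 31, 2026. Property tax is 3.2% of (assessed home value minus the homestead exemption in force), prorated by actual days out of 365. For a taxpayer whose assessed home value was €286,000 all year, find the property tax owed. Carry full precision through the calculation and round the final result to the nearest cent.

€4,264.42

January 1 – February 2, 2026: 33 days, exemption €47,000 → (€286,000 − €47,000) × 3.2% × 33/365 = €691.4630
February 3 – October 15, 2026: 255 days, exemption €160,000 → (€286,000 − €160,000) × 3.2% × 255/365 = €2,816.8767
October 16 – December 31, 2026: 77 days, exemption €174,000 → (€286,000 − €174,000) × 3.2% × 77/365 = €756.0767
Total = €4,264.4164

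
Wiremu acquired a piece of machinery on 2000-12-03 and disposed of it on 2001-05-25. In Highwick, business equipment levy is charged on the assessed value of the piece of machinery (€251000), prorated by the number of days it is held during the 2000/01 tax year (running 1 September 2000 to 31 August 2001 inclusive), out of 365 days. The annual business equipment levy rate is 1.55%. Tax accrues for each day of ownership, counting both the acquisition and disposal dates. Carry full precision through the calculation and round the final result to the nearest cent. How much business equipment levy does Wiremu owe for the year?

€1854.65

Days held (2000-12-03 to 2001-05-25): 174 out of 365
Tax = €251000 × 1.55% × 174/365 = €1854.6493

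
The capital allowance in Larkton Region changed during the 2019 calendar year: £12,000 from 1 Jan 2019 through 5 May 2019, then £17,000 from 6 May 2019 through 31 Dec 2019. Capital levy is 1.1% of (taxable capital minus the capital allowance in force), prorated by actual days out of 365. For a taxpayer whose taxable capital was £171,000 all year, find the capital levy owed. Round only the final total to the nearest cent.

1 Jan – 5 May 2019: 125 days, exemption £12,000 → (£171,000 − £12,000) × 1.1% × 125/365 = £598.9726
6 May – 31 Dec 2019: 240 days, exemption £17,000 → (£171,000 − £17,000) × 1.1% × 240/365 = £1,113.8630
Total = £1,712.8356

£1,712.84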